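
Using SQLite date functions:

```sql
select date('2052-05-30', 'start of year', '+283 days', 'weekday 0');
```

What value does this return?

`start of year` rewinds 2052-05-30 to 2052-01-01.
Applying '+283 days' to 2052-01-01: counting 283 days forward gives 2052-10-10.
`weekday 0` advances to the next Sunday; 2052-10-10 is a Thursday, so it moves forward to 2052-10-13.

2052-10-13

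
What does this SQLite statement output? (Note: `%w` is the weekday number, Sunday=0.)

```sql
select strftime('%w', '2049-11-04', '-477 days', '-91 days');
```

First apply '-477 days', '-91 days': 2049-11-04 → 2048-04-15.
2048-04-15 is a Wednesday; with Sunday=0 that is 3.

3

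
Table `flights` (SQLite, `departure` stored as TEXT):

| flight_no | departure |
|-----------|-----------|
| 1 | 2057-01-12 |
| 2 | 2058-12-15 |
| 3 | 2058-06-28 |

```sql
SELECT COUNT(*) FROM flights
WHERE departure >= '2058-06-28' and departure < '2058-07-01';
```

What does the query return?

1

Rows in [2058-06-28, 2058-07-01): 2058-06-28 → 1 row.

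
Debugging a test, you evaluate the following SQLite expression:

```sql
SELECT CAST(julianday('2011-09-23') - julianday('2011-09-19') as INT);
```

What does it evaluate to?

4

Both dates are in September 2011: 23 − 19 = 4.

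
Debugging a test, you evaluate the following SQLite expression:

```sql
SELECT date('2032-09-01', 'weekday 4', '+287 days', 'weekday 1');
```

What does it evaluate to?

2033-06-20

`weekday 4` advances to the next Thursday; 2032-09-01 is a Wednesday, so it moves forward to 2032-09-02.
Applying '+287 days' to 2032-09-02: counting 287 days forward gives 2033-06-16.
`weekday 1` advances to the next Monday; 2033-06-16 is a Thursday, so it moves forward to 2033-06-20.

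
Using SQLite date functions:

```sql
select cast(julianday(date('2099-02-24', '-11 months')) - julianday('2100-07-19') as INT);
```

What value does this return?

-847

Adding -11 months to 2099-02-24 gives 2098-03-24.
7 days remain in March 2098 after the 24th (31 − 24).
Full months from April 2098 through June 2100 contribute their day counts.
Then 19 days into July 2100.
Total: 7 + 30 + 31 + 30 + 31 + 31 + 30 + 31 + 30 + 31 + 31 + 28 + 31 + 30 + 31 + 30 + 31 + 31 + 30 + 31 + 30 + 31 + 31 + 28 + 31 + 30 + 31 + 30 + 19 = 847.
The subtraction is earlier − later, so the result is −847 → -847.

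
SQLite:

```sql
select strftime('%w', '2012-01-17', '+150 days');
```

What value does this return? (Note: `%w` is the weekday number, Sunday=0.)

First apply '+150 days': 2012-01-17 → 2012-06-15.
2012-06-15 is a Friday; with Sunday=0 that is 5.

5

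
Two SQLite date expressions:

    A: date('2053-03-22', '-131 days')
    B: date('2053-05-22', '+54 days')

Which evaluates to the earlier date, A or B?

A = 2052-11-11.
B = 2053-07-15.
A is earlier.

A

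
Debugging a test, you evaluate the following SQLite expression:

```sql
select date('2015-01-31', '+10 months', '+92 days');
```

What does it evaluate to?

Adding +10 months to 2015-01-31 targets 2015-11-31. November 2015 has only 30 days, so SQLite normalizes the 1-day overflow forward to 2015-12-01.
Applying '+92 days' to 2015-12-01: counting 92 days forward gives 2016-03-02.

2016-03-02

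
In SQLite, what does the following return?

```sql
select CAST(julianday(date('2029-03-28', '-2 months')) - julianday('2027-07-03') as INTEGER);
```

Adding -2 months to 2029-03-28 gives 2029-01-28.
28 days remain in July 2027 after the 3rd (31 − 3).
Full months from August 2027 through December 2028 contribute their day counts.
Then 28 days into January 2029.
Total: 28 + 31 + 30 + 31 + 30 + 31 + 31 + 29 + 31 + 30 + 31 + 30 + 31 + 31 + 30 + 31 + 30 + 31 + 28 = 575.

575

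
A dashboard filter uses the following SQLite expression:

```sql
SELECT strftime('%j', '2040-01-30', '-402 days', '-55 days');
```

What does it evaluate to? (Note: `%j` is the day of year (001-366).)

First apply '-402 days', '-55 days': 2040-01-30 → 2038-10-30.
Day-of-year for 2038-10-30: days since 2038-01-01 inclusive = 303, zero-padded to 303.

303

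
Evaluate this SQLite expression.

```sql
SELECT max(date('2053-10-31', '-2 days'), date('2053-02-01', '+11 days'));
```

2053-10-29

date('2053-10-31', '-2 days') → 2053-10-29.
date('2053-02-01', '+11 days') → 2053-02-12.
Later of the two is 2053-10-29.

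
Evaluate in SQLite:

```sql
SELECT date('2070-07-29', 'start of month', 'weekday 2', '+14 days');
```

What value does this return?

2070-07-15

`start of month` rewinds 2070-07-29 to 2070-07-01.
`weekday 2` advances to the next Tuesday; 2070-07-01 is already a Tuesday, so it stays at 2070-07-01.
Advancing 14 more days within July lands on 2070-07-15.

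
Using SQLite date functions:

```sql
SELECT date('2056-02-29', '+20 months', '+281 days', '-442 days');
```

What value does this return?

Adding +20 months to 2056-02-29 gives 2057-10-29.
Applying '+281 days' to 2057-10-29: counting 281 days forward gives 2058-08-06.
Applying '-442 days' to 2058-08-06: counting 442 days back gives 2057-05-21.

2057-05-21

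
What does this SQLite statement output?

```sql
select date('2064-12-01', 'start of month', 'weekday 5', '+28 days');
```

`start of month` rewinds 2064-12-01 to 2064-12-01.
`weekday 5` advances to the next Friday; 2064-12-01 is a Monday, so it moves forward to 2064-12-05.
December 2064 has 31 days; 26 remain after the 5th, so 27 days reach 2065-01-01.
Advancing 1 more day within January lands on 2065-01-02.

2065-01-02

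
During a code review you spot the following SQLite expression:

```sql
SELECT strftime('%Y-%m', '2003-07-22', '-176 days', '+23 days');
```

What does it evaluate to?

2003-02

First apply '-176 days', '+23 days': 2003-07-22 → 2003-02-19.
`%Y-%m` extracts the year-month: 2003-02.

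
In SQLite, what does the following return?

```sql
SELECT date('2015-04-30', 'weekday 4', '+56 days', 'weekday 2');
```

`weekday 4` advances to the next Thursday; 2015-04-30 is already a Thursday, so it stays at 2015-04-30.
Applying '+56 days' to 2015-04-30: counting 56 days forward gives 2015-06-25.
`weekday 2` advances to the next Tuesday; 2015-06-25 is a Thursday, so it moves forward to 2015-06-30.

2015-06-30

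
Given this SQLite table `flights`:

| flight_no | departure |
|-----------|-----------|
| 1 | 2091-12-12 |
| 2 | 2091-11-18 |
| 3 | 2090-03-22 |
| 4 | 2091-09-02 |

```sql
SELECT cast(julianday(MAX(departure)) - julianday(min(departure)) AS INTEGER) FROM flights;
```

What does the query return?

630

MIN = 2090-03-22, MAX = 2091-12-12.
9 days remain in March 2090 after the 22nd (31 − 22).
Full months from April 2090 through November 2091 contribute their day counts.
Then 12 days into December 2091.
Total: 9 + 30 + 31 + 30 + 31 + 31 + 30 + 31 + 30 + 31 + 31 + 28 + 31 + 30 + 31 + 30 + 31 + 31 + 30 + 31 + 30 + 12 = 630.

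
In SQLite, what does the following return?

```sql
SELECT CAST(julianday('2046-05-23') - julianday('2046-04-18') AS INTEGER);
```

12 days remain in April 2046 after the 18th (30 − 18).
Then 23 days into May 2046.
Total: 12 + 23 = 35.

35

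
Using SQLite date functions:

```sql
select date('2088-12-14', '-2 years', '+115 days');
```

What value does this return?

Adding -2 years to 2088-12-14 gives 2086-12-14.
Applying '+115 days' to 2086-12-14: counting 115 days forward gives 2087-04-08.

2087-04-08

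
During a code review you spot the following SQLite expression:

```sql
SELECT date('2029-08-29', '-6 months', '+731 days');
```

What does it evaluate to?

2031-03-02

Adding -6 months to 2029-08-29 targets 2029-02-29. February 2029 has only 28 days, so SQLite normalizes the 1-day overflow forward to 2029-03-01.
Applying '+731 days' to 2029-03-01: counting 731 days forward gives 2031-03-02.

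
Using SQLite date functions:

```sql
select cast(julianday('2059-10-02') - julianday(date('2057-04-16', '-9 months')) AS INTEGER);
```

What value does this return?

Adding -9 months to 2057-04-16 gives 2056-07-16.
15 days remain in July 2056 after the 16th (31 − 16).
Full months from August 2056 through September 2059 contribute their day counts.
Then 2 days into October 2059.
Total: 15 + 31 + 30 + 31 + 30 + 31 + 31 + 28 + 31 + 30 + 31 + 30 + 31 + 31 + 30 + 31 + 30 + 31 + 31 + 28 + 31 + 30 + 31 + 30 + 31 + 31 + 30 + 31 + 30 + 31 + 31 + 28 + 31 + 30 + 31 + 30 + 31 + 31 + 30 + 2 = 1173.

1173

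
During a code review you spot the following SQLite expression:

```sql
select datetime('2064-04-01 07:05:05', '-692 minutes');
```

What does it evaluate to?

692 minutes = 11h 32m; -692 minutes from 2064-04-01 07:05:05 is 2064-03-31 19:33:05 (crosses midnight).

2064-03-31 19:33:05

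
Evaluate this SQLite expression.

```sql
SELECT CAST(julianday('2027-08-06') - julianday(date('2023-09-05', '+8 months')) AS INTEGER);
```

Adding +8 months to 2023-09-05 gives 2024-05-05.
26 days remain in May 2024 after the 5th (31 − 5).
Full months from June 2024 through July 2027 contribute their day counts.
Then 6 days into August 2027.
Total: 26 + 30 + 31 + 31 + 30 + 31 + 30 + 31 + 31 + 28 + 31 + 30 + 31 + 30 + 31 + 31 + 30 + 31 + 30 + 31 + 31 + 28 + 31 + 30 + 31 + 30 + 31 + 31 + 30 + 31 + 30 + 31 + 31 + 28 + 31 + 30 + 31 + 30 + 31 + 6 = 1188.

1188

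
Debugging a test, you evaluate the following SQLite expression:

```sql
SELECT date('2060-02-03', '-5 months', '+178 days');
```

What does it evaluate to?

Adding -5 months to 2060-02-03 gives 2059-09-03.
Applying '+178 days' to 2059-09-03: counting 178 days forward gives 2060-02-28.

2060-02-28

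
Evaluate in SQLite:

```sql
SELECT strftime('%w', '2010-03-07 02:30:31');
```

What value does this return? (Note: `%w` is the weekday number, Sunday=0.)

2010-03-07 is a Sunday; with Sunday=0 that is 0.

0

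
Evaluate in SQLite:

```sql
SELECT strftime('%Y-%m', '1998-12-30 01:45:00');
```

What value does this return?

`%Y-%m` extracts the year-month: 1998-12.

1998-12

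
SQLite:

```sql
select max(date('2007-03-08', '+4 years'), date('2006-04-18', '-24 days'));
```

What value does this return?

2011-03-08

date('2007-03-08', '+4 years') → 2011-03-08.
date('2006-04-18', '-24 days') → 2006-03-25.
Later of the two is 2011-03-08.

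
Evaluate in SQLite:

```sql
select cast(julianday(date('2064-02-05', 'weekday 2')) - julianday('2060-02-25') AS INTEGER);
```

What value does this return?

`weekday 2` advances to the next Tuesday; 2064-02-05 is already a Tuesday, so it stays at 2064-02-05.
4 days remain in February 2060 after the 25th (29 − 25).
Full months from March 2060 through January 2064 contribute their day counts.
Then 5 days into February 2064.
Total: 4 + 31 + 30 + 31 + 30 + 31 + 31 + 30 + 31 + 30 + 31 + 31 + 28 + 31 + 30 + 31 + 30 + 31 + 31 + 30 + 31 + 30 + 31 + 31 + 28 + 31 + 30 + 31 + 30 + 31 + 31 + 30 + 31 + 30 + 31 + 31 + 28 + 31 + 30 + 31 + 30 + 31 + 31 + 30 + 31 + 30 + 31 + 31 + 5 = 1441.

1441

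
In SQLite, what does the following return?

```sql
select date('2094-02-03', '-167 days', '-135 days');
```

Applying '-167 days' to 2094-02-03: counting 167 days back gives 2093-08-20.
Applying '-135 days' to 2093-08-20: counting 135 days back gives 2093-04-07.

2093-04-07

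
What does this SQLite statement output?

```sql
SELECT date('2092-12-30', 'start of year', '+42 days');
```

`start of year` rewinds 2092-12-30 to 2092-01-01.
Applying '+42 days' to 2092-01-01: counting 42 days forward gives 2092-02-12.

2092-02-12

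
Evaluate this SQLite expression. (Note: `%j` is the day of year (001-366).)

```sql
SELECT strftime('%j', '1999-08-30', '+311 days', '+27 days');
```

215

First apply '+311 days', '+27 days': 1999-08-30 → 2000-08-02.
Day-of-year for 2000-08-02: days since 2000-01-01 inclusive = 215, zero-padded to 215.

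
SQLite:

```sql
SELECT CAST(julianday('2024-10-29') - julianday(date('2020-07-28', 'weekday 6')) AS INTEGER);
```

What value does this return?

1550

`weekday 6` advances to the next Saturday; 2020-07-28 is a Tuesday, so it moves forward to 2020-08-01.
30 days remain in August 2020 after the 1st (31 − 1).
Full months from September 2020 through September 2024 contribute their day counts.
Then 29 days into October 2024.
Total: 30 + 30 + 31 + 30 + 31 + 31 + 28 + 31 + 30 + 31 + 30 + 31 + 31 + 30 + 31 + 30 + 31 + 31 + 28 + 31 + 30 + 31 + 30 + 31 + 31 + 30 + 31 + 30 + 31 + 31 + 28 + 31 + 30 + 31 + 30 + 31 + 31 + 30 + 31 + 30 + 31 + 31 + 29 + 31 + 30 + 31 + 30 + 31 + 31 + 30 + 29 = 1550.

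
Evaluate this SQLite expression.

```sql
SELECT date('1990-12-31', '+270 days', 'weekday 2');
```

Applying '+270 days' to 1990-12-31: counting 270 days forward gives 1991-09-27.
`weekday 2` advances to the next Tuesday; 1991-09-27 is a Friday, so it moves forward to 1991-10-01.

1991-10-01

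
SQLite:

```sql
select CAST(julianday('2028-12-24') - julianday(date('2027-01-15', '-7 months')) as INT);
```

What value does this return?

923

Adding -7 months to 2027-01-15 gives 2026-06-15.
15 days remain in June 2026 after the 15th (30 − 15).
Full months from July 2026 through November 2028 contribute their day counts.
Then 24 days into December 2028.
Total: 15 + 31 + 31 + 30 + 31 + 30 + 31 + 31 + 28 + 31 + 30 + 31 + 30 + 31 + 31 + 30 + 31 + 30 + 31 + 31 + 29 + 31 + 30 + 31 + 30 + 31 + 31 + 30 + 31 + 30 + 24 = 923.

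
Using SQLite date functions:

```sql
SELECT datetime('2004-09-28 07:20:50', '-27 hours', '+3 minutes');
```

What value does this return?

-27 hours from 2004-09-28 07:20:50 is 2004-09-27 04:20:50 (crosses midnight).
+3 minutes from 2004-09-27 04:20:50 is 2004-09-27 04:23:50.

2004-09-27 04:23:50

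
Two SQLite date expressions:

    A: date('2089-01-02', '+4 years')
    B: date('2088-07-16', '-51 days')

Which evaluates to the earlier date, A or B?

B

A = 2093-01-02.
B = 2088-05-26.
B is earlier.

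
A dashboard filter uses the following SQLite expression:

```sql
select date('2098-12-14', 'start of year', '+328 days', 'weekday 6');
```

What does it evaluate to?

2098-11-29

`start of year` rewinds 2098-12-14 to 2098-01-01.
Applying '+328 days' to 2098-01-01: counting 328 days forward gives 2098-11-25.
`weekday 6` advances to the next Saturday; 2098-11-25 is a Tuesday, so it moves forward to 2098-11-29.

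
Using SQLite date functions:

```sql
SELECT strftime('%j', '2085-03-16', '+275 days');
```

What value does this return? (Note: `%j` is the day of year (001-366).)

350

First apply '+275 days': 2085-03-16 → 2085-12-16.
Day-of-year for 2085-12-16: days since 2085-01-01 inclusive = 350, zero-padded to 350.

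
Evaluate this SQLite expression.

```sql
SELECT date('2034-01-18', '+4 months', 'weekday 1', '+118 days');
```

Adding +4 months to 2034-01-18 gives 2034-05-18.
`weekday 1` advances to the next Monday; 2034-05-18 is a Thursday, so it moves forward to 2034-05-22.
Applying '+118 days' to 2034-05-22: counting 118 days forward gives 2034-09-17.

2034-09-17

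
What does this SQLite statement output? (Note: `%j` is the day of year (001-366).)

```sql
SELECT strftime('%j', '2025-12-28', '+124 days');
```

First apply '+124 days': 2025-12-28 → 2026-05-01.
Day-of-year for 2026-05-01: days since 2026-01-01 inclusive = 121, zero-padded to 121.

121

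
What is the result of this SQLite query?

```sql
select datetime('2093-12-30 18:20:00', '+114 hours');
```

2094-01-04 12:20:00

+114 hours from 2093-12-30 18:20:00 is 2094-01-04 12:20:00 (crosses midnight).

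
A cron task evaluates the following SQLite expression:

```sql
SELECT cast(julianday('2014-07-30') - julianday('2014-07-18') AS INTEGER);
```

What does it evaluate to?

Both dates are in July 2014: 30 − 18 = 12.

12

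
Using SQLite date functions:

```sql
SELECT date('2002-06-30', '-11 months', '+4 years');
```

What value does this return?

Adding -11 months to 2002-06-30 gives 2001-07-30.
Adding +4 years to 2001-07-30 gives 2005-07-30.

2005-07-30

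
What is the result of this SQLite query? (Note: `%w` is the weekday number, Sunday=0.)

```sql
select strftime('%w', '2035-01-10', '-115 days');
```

0

First apply '-115 days': 2035-01-10 → 2034-09-17.
2034-09-17 is a Sunday; with Sunday=0 that is 0.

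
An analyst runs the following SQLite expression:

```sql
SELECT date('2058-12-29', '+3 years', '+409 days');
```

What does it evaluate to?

Adding +3 years to 2058-12-29 gives 2061-12-29.
Applying '+409 days' to 2061-12-29: counting 409 days forward gives 2063-02-11.

2063-02-11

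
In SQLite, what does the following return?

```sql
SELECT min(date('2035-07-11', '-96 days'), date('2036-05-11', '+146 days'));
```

2035-04-06

date('2035-07-11', '-96 days') → 2035-04-06.
date('2036-05-11', '+146 days') → 2036-10-04.
Earlier of the two is 2035-04-06.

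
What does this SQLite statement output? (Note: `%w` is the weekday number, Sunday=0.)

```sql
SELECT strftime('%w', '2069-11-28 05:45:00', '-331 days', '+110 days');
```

First apply '-331 days', '+110 days': 2069-11-28 05:45:00 → 2069-04-21 05:45:00.
2069-04-21 is a Sunday; with Sunday=0 that is 0.

0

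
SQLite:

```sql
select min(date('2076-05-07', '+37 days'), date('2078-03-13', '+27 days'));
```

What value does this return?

date('2076-05-07', '+37 days') → 2076-06-13.
date('2078-03-13', '+27 days') → 2078-04-09.
Earlier of the two is 2076-06-13.

2076-06-13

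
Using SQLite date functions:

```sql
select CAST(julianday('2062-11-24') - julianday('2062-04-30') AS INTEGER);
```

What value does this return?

208

0 days remain in April 2062 after the 30th (30 − 30).
Full months from May 2062 through October 2062 contribute their day counts.
Then 24 days into November 2062.
Total: 0 + 31 + 30 + 31 + 31 + 30 + 31 + 24 = 208.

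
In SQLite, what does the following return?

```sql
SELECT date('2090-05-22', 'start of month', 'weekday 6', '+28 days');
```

`start of month` rewinds 2090-05-22 to 2090-05-01.
`weekday 6` advances to the next Saturday; 2090-05-01 is a Monday, so it moves forward to 2090-05-06.
May 2090 has 31 days; 25 remain after the 6th, so 26 days reach 2090-06-01.
Advancing 2 more days within June lands on 2090-06-03.

2090-06-03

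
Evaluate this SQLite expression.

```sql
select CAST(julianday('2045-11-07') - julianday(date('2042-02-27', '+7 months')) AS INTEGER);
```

1137

Adding +7 months to 2042-02-27 gives 2042-09-27.
3 days remain in September 2042 after the 27th (30 − 27).
Full months from October 2042 through October 2045 contribute their day counts.
Then 7 days into November 2045.
Total: 3 + 31 + 30 + 31 + 31 + 28 + 31 + 30 + 31 + 30 + 31 + 31 + 30 + 31 + 30 + 31 + 31 + 29 + 31 + 30 + 31 + 30 + 31 + 31 + 30 + 31 + 30 + 31 + 31 + 28 + 31 + 30 + 31 + 30 + 31 + 31 + 30 + 31 + 7 = 1137.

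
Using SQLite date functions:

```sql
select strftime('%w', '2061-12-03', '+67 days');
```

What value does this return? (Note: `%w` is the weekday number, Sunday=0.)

First apply '+67 days': 2061-12-03 → 2062-02-08.
2062-02-08 is a Wednesday; with Sunday=0 that is 3.

3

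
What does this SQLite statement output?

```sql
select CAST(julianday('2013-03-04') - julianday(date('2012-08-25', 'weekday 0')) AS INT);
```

`weekday 0` advances to the next Sunday; 2012-08-25 is a Saturday, so it moves forward to 2012-08-26.
5 days remain in August 2012 after the 26th (31 − 26).
Full months from September 2012 through February 2013 contribute their day counts.
Then 4 days into March 2013.
Total: 5 + 30 + 31 + 30 + 31 + 31 + 28 + 4 = 190.

190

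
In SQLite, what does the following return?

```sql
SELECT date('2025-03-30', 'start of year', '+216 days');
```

`start of year` rewinds 2025-03-30 to 2025-01-01.
Applying '+216 days' to 2025-01-01: counting 216 days forward gives 2025-08-05.

2025-08-05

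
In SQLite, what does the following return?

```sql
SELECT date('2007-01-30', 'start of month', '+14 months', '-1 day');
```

2008-02-29

`start of month` rewinds 2007-01-30 to 2007-01-01.
Adding +14 months to 2007-01-01 gives 2008-03-01.
Going back 1 day from 2008-03-01 reaches 2008-02-29 (last day of February, 29 days).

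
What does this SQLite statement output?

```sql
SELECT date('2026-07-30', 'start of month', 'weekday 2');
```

`start of month` rewinds 2026-07-30 to 2026-07-01.
`weekday 2` advances to the next Tuesday; 2026-07-01 is a Wednesday, so it moves forward to 2026-07-07.

2026-07-07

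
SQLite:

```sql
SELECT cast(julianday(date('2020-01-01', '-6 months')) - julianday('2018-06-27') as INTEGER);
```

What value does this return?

Adding -6 months to 2020-01-01 gives 2019-07-01.
3 days remain in June 2018 after the 27th (30 − 27).
Full months from July 2018 through June 2019 contribute their day counts.
Then 1 day into July 2019.
Total: 3 + 31 + 31 + 30 + 31 + 30 + 31 + 31 + 28 + 31 + 30 + 31 + 30 + 1 = 369.

369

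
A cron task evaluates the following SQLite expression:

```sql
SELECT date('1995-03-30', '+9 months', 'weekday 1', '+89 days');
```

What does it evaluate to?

1996-03-30

Adding +9 months to 1995-03-30 gives 1995-12-30.
`weekday 1` advances to the next Monday; 1995-12-30 is a Saturday, so it moves forward to 1996-01-01.
Applying '+89 days' to 1996-01-01: counting 89 days forward gives 1996-03-30.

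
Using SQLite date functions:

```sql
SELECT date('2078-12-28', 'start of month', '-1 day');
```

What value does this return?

2078-11-30

`start of month` rewinds 2078-12-28 to 2078-12-01.
Going back 1 day from 2078-12-01 reaches 2078-11-30 (last day of November, 30 days).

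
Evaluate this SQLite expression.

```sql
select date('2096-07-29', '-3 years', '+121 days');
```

2093-11-27

Adding -3 years to 2096-07-29 gives 2093-07-29.
Applying '+121 days' to 2093-07-29: counting 121 days forward gives 2093-11-27.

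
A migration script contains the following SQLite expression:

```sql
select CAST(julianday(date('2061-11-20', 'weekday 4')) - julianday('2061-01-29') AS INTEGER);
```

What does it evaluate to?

299

`weekday 4` advances to the next Thursday; 2061-11-20 is a Sunday, so it moves forward to 2061-11-24.
2 days remain in January 2061 after the 29th (31 − 29).
Full months from February 2061 through October 2061 contribute their day counts.
Then 24 days into November 2061.
Total: 2 + 28 + 31 + 30 + 31 + 30 + 31 + 31 + 30 + 31 + 24 = 299.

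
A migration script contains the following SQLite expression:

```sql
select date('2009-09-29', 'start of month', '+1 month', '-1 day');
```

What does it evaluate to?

2009-09-30

`start of month` rewinds 2009-09-29 to 2009-09-01.
Adding +1 month to 2009-09-01 gives 2009-10-01.
Going back 1 day from 2009-10-01 reaches 2009-09-30 (last day of September, 30 days).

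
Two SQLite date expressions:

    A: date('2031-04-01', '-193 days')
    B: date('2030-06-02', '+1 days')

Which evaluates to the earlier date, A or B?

A = 2030-09-20.
B = 2030-06-03.
B is earlier.

B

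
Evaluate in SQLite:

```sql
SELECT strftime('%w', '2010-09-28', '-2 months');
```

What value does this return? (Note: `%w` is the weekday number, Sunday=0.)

First apply '-2 months': 2010-09-28 → 2010-07-28.
2010-07-28 is a Wednesday; with Sunday=0 that is 3.

3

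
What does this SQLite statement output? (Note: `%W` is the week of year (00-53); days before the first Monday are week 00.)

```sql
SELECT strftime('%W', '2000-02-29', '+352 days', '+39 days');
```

13

First apply '+352 days', '+39 days': 2000-02-29 → 2001-03-26.
2001-03-26 is a Monday. SQLite's %W counts Mondays since the year started; the result is 13.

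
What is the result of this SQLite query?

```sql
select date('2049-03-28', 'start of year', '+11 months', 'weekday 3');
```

`start of year` rewinds 2049-03-28 to 2049-01-01.
Adding +11 months to 2049-01-01 gives 2049-12-01.
`weekday 3` advances to the next Wednesday; 2049-12-01 is already a Wednesday, so it stays at 2049-12-01.

2049-12-01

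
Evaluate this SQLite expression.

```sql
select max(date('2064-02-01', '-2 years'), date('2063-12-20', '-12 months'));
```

date('2064-02-01', '-2 years') → 2062-02-01.
date('2063-12-20', '-12 months') → 2062-12-20.
Later of the two is 2062-12-20.

2062-12-20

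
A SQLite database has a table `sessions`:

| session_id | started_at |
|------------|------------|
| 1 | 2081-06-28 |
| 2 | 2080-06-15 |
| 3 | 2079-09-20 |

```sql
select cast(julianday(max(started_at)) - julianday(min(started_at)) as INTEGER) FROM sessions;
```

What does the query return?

MIN = 2079-09-20, MAX = 2081-06-28.
10 days remain in September 2079 after the 20th (30 − 20).
Full months from October 2079 through May 2081 contribute their day counts.
Then 28 days into June 2081.
Total: 10 + 31 + 30 + 31 + 31 + 29 + 31 + 30 + 31 + 30 + 31 + 31 + 30 + 31 + 30 + 31 + 31 + 28 + 31 + 30 + 31 + 28 = 647.

647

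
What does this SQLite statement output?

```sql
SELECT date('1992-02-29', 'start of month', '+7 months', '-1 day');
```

`start of month` rewinds 1992-02-29 to 1992-02-01.
Adding +7 months to 1992-02-01 gives 1992-09-01.
Going back 1 day from 1992-09-01 reaches 1992-08-31 (last day of August, 31 days).

1992-08-31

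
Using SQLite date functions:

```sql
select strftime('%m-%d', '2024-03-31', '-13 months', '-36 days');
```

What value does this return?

01-26

First apply '-13 months', '-36 days': 2024-03-31 → 2023-01-26.
`%m-%d` extracts the month-day: 01-26.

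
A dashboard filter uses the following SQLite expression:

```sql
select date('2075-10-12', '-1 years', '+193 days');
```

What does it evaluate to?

2075-04-23

Adding -1 year to 2075-10-12 gives 2074-10-12.
Applying '+193 days' to 2074-10-12: counting 193 days forward gives 2075-04-23.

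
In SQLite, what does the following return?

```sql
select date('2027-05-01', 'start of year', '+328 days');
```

2027-11-25

`start of year` rewinds 2027-05-01 to 2027-01-01.
Applying '+328 days' to 2027-01-01: counting 328 days forward gives 2027-11-25.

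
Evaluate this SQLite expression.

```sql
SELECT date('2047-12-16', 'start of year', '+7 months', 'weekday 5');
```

2047-08-02

`start of year` rewinds 2047-12-16 to 2047-01-01.
Adding +7 months to 2047-01-01 gives 2047-08-01.
`weekday 5` advances to the next Friday; 2047-08-01 is a Thursday, so it moves forward to 2047-08-02.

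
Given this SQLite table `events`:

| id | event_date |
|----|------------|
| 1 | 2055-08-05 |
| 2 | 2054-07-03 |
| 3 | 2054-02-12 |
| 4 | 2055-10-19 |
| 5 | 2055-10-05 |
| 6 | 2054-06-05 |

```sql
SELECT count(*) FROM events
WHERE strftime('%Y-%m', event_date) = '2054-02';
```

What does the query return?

1

Rows with year-month 2054-02: 2054-02-12 → 1.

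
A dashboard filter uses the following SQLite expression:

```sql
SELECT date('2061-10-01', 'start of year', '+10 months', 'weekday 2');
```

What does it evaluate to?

2061-11-01

`start of year` rewinds 2061-10-01 to 2061-01-01.
Adding +10 months to 2061-01-01 gives 2061-11-01.
`weekday 2` advances to the next Tuesday; 2061-11-01 is already a Tuesday, so it stays at 2061-11-01.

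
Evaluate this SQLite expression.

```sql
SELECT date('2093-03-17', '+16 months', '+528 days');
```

2095-12-27

Adding +16 months to 2093-03-17 gives 2094-07-17.
Applying '+528 days' to 2094-07-17: counting 528 days forward gives 2095-12-27.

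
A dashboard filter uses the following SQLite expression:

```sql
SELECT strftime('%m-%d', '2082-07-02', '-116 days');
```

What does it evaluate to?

03-08

First apply '-116 days': 2082-07-02 → 2082-03-08.
`%m-%d` extracts the month-day: 03-08.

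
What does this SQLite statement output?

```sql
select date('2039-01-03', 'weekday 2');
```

`weekday 2` advances to the next Tuesday; 2039-01-03 is a Monday, so it moves forward to 2039-01-04.

2039-01-04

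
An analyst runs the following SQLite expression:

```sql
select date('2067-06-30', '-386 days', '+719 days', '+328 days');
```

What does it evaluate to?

2069-04-21

Applying '-386 days' to 2067-06-30: counting 386 days back gives 2066-06-09.
Applying '+719 days' to 2066-06-09: counting 719 days forward gives 2068-05-28.
Applying '+328 days' to 2068-05-28: counting 328 days forward gives 2069-04-21.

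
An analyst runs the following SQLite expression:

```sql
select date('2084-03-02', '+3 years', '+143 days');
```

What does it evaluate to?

Adding +3 years to 2084-03-02 gives 2087-03-02.
Applying '+143 days' to 2087-03-02: counting 143 days forward gives 2087-07-23.

2087-07-23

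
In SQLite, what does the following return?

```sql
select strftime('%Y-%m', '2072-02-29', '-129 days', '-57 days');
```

First apply '-129 days', '-57 days': 2072-02-29 → 2071-08-27.
`%Y-%m` extracts the year-month: 2071-08.

2071-08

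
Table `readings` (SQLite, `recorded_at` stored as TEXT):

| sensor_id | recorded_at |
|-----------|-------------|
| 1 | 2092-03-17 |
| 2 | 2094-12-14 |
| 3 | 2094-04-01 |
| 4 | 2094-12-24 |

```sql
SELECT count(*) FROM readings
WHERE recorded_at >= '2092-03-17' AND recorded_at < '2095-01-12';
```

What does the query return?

4

Rows in [2092-03-17, 2095-01-12): 2092-03-17, 2094-12-14, 2094-04-01, 2094-12-24 → 4 rows.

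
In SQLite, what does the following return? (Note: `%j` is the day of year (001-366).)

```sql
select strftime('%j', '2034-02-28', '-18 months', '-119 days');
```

122

First apply '-18 months', '-119 days': 2034-02-28 → 2032-05-01.
Day-of-year for 2032-05-01: days since 2032-01-01 inclusive = 122, zero-padded to 122.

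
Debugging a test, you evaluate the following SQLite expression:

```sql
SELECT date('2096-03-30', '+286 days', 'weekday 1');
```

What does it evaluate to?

2097-01-14

Applying '+286 days' to 2096-03-30: counting 286 days forward gives 2097-01-10.
`weekday 1` advances to the next Monday; 2097-01-10 is a Thursday, so it moves forward to 2097-01-14.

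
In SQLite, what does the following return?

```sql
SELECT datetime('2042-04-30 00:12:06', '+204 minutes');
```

2042-04-30 03:36:06

204 minutes = 3h 24m; +204 minutes from 2042-04-30 00:12:06 is 2042-04-30 03:36:06.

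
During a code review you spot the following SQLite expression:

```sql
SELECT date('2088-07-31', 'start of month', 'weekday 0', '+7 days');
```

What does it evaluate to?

2088-07-11

`start of month` rewinds 2088-07-31 to 2088-07-01.
`weekday 0` advances to the next Sunday; 2088-07-01 is a Thursday, so it moves forward to 2088-07-04.
Advancing 7 more days within July lands on 2088-07-11.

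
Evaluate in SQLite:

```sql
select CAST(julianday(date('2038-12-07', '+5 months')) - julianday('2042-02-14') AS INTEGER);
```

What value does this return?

-1014

Adding +5 months to 2038-12-07 gives 2039-05-07.
24 days remain in May 2039 after the 7th (31 − 7).
Full months from June 2039 through January 2042 contribute their day counts.
Then 14 days into February 2042.
Total: 24 + 30 + 31 + 31 + 30 + 31 + 30 + 31 + 31 + 29 + 31 + 30 + 31 + 30 + 31 + 31 + 30 + 31 + 30 + 31 + 31 + 28 + 31 + 30 + 31 + 30 + 31 + 31 + 30 + 31 + 30 + 31 + 31 + 14 = 1014.
The subtraction is earlier − later, so the result is −1014 → -1014.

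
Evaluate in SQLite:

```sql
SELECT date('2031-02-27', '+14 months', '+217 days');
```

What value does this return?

Adding +14 months to 2031-02-27 gives 2032-04-27.
Applying '+217 days' to 2032-04-27: counting 217 days forward gives 2032-11-30.

2032-11-30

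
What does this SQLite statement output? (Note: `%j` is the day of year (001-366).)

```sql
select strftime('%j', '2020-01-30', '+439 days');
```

First apply '+439 days': 2020-01-30 → 2021-04-13.
Day-of-year for 2021-04-13: days since 2021-01-01 inclusive = 103, zero-padded to 103.

103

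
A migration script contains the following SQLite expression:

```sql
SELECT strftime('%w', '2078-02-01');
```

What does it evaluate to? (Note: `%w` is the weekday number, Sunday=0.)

2078-02-01 is a Tuesday; with Sunday=0 that is 2.

2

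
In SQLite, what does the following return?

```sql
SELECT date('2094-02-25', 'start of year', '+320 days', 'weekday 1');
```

2094-11-22

`start of year` rewinds 2094-02-25 to 2094-01-01.
Applying '+320 days' to 2094-01-01: counting 320 days forward gives 2094-11-17.
`weekday 1` advances to the next Monday; 2094-11-17 is a Wednesday, so it moves forward to 2094-11-22.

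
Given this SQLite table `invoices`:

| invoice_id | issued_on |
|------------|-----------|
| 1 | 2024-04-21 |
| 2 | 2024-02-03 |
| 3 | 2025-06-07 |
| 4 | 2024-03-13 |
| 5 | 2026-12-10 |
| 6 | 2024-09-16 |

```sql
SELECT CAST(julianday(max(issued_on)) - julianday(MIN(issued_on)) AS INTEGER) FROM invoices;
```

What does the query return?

MIN = 2024-02-03, MAX = 2026-12-10.
26 days remain in February 2024 after the 3rd (29 − 3).
Full months from March 2024 through November 2026 contribute their day counts.
Then 10 days into December 2026.
Total: 26 + 31 + 30 + 31 + 30 + 31 + 31 + 30 + 31 + 30 + 31 + 31 + 28 + 31 + 30 + 31 + 30 + 31 + 31 + 30 + 31 + 30 + 31 + 31 + 28 + 31 + 30 + 31 + 30 + 31 + 31 + 30 + 31 + 30 + 10 = 1041.

1041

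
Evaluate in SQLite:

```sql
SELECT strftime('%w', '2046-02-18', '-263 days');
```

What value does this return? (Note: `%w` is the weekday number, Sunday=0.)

First apply '-263 days': 2046-02-18 → 2045-05-31.
2045-05-31 is a Wednesday; with Sunday=0 that is 3.

3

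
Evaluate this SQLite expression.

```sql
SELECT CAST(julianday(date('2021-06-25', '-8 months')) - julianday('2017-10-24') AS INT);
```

1097

Adding -8 months to 2021-06-25 gives 2020-10-25.
7 days remain in October 2017 after the 24th (31 − 24).
Full months from November 2017 through September 2020 contribute their day counts.
Then 25 days into October 2020.
Total: 7 + 30 + 31 + 31 + 28 + 31 + 30 + 31 + 30 + 31 + 31 + 30 + 31 + 30 + 31 + 31 + 28 + 31 + 30 + 31 + 30 + 31 + 31 + 30 + 31 + 30 + 31 + 31 + 29 + 31 + 30 + 31 + 30 + 31 + 31 + 30 + 25 = 1097.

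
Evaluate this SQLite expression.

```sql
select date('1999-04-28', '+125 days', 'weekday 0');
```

Applying '+125 days' to 1999-04-28: counting 125 days forward gives 1999-08-31.
`weekday 0` advances to the next Sunday; 1999-08-31 is a Tuesday, so it moves forward to 1999-09-05.

1999-09-05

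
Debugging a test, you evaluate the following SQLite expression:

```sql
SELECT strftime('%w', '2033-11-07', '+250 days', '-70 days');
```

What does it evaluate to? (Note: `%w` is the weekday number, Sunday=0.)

6

First apply '+250 days', '-70 days': 2033-11-07 → 2034-05-06.
2034-05-06 is a Saturday; with Sunday=0 that is 6.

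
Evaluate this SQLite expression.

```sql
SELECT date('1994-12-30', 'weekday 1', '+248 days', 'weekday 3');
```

`weekday 1` advances to the next Monday; 1994-12-30 is a Friday, so it moves forward to 1995-01-02.
Applying '+248 days' to 1995-01-02: counting 248 days forward gives 1995-09-07.
`weekday 3` advances to the next Wednesday; 1995-09-07 is a Thursday, so it moves forward to 1995-09-13.

1995-09-13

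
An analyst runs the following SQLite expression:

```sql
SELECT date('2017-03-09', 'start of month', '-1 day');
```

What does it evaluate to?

`start of month` rewinds 2017-03-09 to 2017-03-01.
Going back 1 day from 2017-03-01 reaches 2017-02-28 (last day of February, 28 days).

2017-02-28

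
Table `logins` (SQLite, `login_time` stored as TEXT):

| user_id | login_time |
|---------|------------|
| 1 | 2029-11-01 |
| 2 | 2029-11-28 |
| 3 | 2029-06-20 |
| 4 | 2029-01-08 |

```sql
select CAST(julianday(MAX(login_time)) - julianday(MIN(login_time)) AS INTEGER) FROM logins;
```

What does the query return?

MIN = 2029-01-08, MAX = 2029-11-28.
23 days remain in January 2029 after the 8th (31 − 8).
Full months from February 2029 through October 2029 contribute their day counts.
Then 28 days into November 2029.
Total: 23 + 28 + 31 + 30 + 31 + 30 + 31 + 31 + 30 + 31 + 28 = 324.

324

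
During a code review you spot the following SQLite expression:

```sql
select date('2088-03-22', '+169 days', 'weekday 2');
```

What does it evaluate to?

Applying '+169 days' to 2088-03-22: counting 169 days forward gives 2088-09-07.
`weekday 2` advances to the next Tuesday; 2088-09-07 is already a Tuesday, so it stays at 2088-09-07.

2088-09-07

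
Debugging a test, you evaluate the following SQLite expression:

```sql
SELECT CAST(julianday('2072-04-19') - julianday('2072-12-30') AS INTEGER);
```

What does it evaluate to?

-255

11 days remain in April 2072 after the 19th (30 − 19).
Full months from May 2072 through November 2072 contribute their day counts.
Then 30 days into December 2072.
Total: 11 + 31 + 30 + 31 + 31 + 30 + 31 + 30 + 30 = 255.
The subtraction is earlier − later, so the result is −255 → -255.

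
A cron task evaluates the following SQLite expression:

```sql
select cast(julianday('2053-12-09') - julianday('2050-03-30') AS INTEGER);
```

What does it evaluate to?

1350

1 day remains in March 2050 after the 30th (31 − 30).
Full months from April 2050 through November 2053 contribute their day counts.
Then 9 days into December 2053.
Total: 1 + 30 + 31 + 30 + 31 + 31 + 30 + 31 + 30 + 31 + 31 + 28 + 31 + 30 + 31 + 30 + 31 + 31 + 30 + 31 + 30 + 31 + 31 + 29 + 31 + 30 + 31 + 30 + 31 + 31 + 30 + 31 + 30 + 31 + 31 + 28 + 31 + 30 + 31 + 30 + 31 + 31 + 30 + 31 + 30 + 9 = 1350.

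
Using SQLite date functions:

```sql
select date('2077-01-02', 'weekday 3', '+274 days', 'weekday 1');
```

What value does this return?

`weekday 3` advances to the next Wednesday; 2077-01-02 is a Saturday, so it moves forward to 2077-01-06.
Applying '+274 days' to 2077-01-06: counting 274 days forward gives 2077-10-07.
`weekday 1` advances to the next Monday; 2077-10-07 is a Thursday, so it moves forward to 2077-10-11.

2077-10-11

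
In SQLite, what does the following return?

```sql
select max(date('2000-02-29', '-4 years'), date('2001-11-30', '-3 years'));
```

date('2000-02-29', '-4 years') → 1996-02-29.
date('2001-11-30', '-3 years') → 1998-11-30.
Later of the two is 1998-11-30.

1998-11-30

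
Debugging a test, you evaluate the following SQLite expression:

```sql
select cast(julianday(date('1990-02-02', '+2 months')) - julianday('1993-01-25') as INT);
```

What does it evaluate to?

Adding +2 months to 1990-02-02 gives 1990-04-02.
28 days remain in April 1990 after the 2nd (30 − 2).
Full months from May 1990 through December 1992 contribute their day counts.
Then 25 days into January 1993.
Total: 28 + 31 + 30 + 31 + 31 + 30 + 31 + 30 + 31 + 31 + 28 + 31 + 30 + 31 + 30 + 31 + 31 + 30 + 31 + 30 + 31 + 31 + 29 + 31 + 30 + 31 + 30 + 31 + 31 + 30 + 31 + 30 + 31 + 25 = 1029.
The subtraction is earlier − later, so the result is −1029 → -1029.

-1029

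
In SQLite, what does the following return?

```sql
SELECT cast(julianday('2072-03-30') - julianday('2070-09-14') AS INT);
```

16 days remain in September 2070 after the 14th (30 − 14).
Full months from October 2070 through February 2072 contribute their day counts.
Then 30 days into March 2072.
Total: 16 + 31 + 30 + 31 + 31 + 28 + 31 + 30 + 31 + 30 + 31 + 31 + 30 + 31 + 30 + 31 + 31 + 29 + 30 = 563.

563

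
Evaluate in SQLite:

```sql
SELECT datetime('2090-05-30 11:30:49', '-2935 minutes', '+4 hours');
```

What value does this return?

2090-05-28 14:35:49

2935 minutes = 48h 55m; -2935 minutes from 2090-05-30 11:30:49 is 2090-05-28 10:35:49 (crosses midnight).
+4 hours from 2090-05-28 10:35:49 is 2090-05-28 14:35:49.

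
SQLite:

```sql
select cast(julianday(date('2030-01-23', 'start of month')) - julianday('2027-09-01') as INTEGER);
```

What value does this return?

`start of month` rewinds 2030-01-23 to 2030-01-01.
29 days remain in September 2027 after the 1st (30 − 1).
Full months from October 2027 through December 2029 contribute their day counts.
Then 1 day into January 2030.
Total: 29 + 31 + 30 + 31 + 31 + 29 + 31 + 30 + 31 + 30 + 31 + 31 + 30 + 31 + 30 + 31 + 31 + 28 + 31 + 30 + 31 + 30 + 31 + 31 + 30 + 31 + 30 + 31 + 1 = 853.

853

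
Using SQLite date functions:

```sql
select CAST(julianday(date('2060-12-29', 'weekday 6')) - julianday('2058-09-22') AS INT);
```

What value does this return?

832

`weekday 6` advances to the next Saturday; 2060-12-29 is a Wednesday, so it moves forward to 2061-01-01.
8 days remain in September 2058 after the 22nd (30 − 22).
Full months from October 2058 through December 2060 contribute their day counts.
Then 1 day into January 2061.
Total: 8 + 31 + 30 + 31 + 31 + 28 + 31 + 30 + 31 + 30 + 31 + 31 + 30 + 31 + 30 + 31 + 31 + 29 + 31 + 30 + 31 + 30 + 31 + 31 + 30 + 31 + 30 + 31 + 1 = 832.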